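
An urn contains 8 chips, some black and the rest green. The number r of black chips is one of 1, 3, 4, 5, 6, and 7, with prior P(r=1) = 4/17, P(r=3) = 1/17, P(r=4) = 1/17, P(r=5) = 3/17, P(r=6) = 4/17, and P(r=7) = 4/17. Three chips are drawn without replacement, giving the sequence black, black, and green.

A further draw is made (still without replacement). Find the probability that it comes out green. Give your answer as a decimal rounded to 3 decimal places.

0.259

Compute the likelihood of the observed sequence for each case: P(data | r = 1) = (1/8)(0/7) = 0; P(data | r = 3) = (3/8)(2/7)(5/6) = 5/56; P(data | r = 4) = (4/8)(3/7)(4/6) = 1/7; P(data | r = 5) = (5/8)(4/7)(3/6) = 5/28; P(data | r = 6) = (6/8)(5/7)(2/6) = 5/28; P(data | r = 7) = (7/8)(6/7)(1/6) = 1/8.
Weighting by the prior gives 4/17 · 0 = 0, 1/17 · 5/56 = 5/952, 1/17 · 1/7 = 1/119, 3/17 · 5/28 = 15/476, 4/17 · 5/28 = 5/119, 4/17 · 1/8 = 1/34; these sum to 111/952.
Dividing through by the total gives posterior P(r = 1 | data) = 0, P(r = 3 | data) = 5/111, P(r = 4 | data) = 8/111, P(r = 5 | data) = 10/37, P(r = 6 | data) = 40/111, P(r = 7 | data) = 28/111.
Averaging over the posterior, P(green next | data) = (4/5)(5/111) + (3/5)(8/111) + (2/5)(10/37) + (1/5)(40/111) + (0)(28/111) = 48/185.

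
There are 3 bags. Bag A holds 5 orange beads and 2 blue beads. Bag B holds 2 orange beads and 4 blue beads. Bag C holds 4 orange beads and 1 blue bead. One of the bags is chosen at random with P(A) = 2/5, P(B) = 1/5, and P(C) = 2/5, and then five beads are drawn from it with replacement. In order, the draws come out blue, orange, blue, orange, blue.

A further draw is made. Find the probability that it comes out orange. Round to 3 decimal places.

0.540

For each hypothesis, P(data | H) works out to: P(data | bag A) = (2/7)(5/7)(2/7)(5/7)(2/7) = 0.0119; P(data | bag B) = (4/6)(2/6)(4/6)(2/6)(4/6) = 0.032922; P(data | bag C) = (1/5)(4/5)(1/5)(4/5)(1/5) = 0.00512.
The prior-weighted likelihoods are 2/5 · 0.0119 = 0.0047599, 1/5 · 0.032922 = 0.0065844, 2/5 · 0.00512 = 0.002048; summing to 0.013392.
Dividing through by the total gives posterior P(bag A | data) = 0.35542, P(bag B | data) = 0.49165, P(bag C | data) = 0.15292.
Averaging over the posterior, P(orange next | data) = (5/7)(0.35542) + (1/3)(0.49165) + (4/5)(0.15292) = 0.5401.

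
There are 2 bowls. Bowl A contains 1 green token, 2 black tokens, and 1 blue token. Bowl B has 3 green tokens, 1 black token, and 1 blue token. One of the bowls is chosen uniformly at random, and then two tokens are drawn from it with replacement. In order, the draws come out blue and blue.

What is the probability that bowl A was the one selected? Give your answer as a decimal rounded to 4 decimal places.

For each hypothesis, P(data | H) works out to: P(data | bowl A) = (1/4)(1/4) = 1/16; P(data | bowl B) = (1/5)(1/5) = 1/25.
Multiplying each by its prior: 1/2 · 1/16 = 1/32, 1/2 · 1/25 = 1/50; these sum to 41/800.
By Bayes' rule, P(bowl A | data) = (1/32) / (41/800) = 25/41.

0.6098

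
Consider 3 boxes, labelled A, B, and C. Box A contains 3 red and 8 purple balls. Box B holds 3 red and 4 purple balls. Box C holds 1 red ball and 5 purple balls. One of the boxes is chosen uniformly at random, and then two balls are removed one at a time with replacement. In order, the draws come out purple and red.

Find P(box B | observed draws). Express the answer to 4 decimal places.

0.4207

The likelihood of the observed sequence under each hypothesis: P(data | box A) = (8/11)(3/11) = 0.19835; P(data | box B) = (4/7)(3/7) = 0.2449; P(data | box C) = (5/6)(1/6) = 0.13889.
Multiplying each by its prior: 1/3 · 0.19835 = 0.066116, 1/3 · 0.2449 = 0.081633, 1/3 · 0.13889 = 0.046296; with total 0.19404.
Therefore the posterior P(box B | data) = (0.081633) / (0.19404) = 0.42069.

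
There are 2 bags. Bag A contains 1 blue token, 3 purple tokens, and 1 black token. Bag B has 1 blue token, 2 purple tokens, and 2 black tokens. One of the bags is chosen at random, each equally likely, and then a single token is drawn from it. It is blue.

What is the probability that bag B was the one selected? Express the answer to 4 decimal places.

0.5000

For each hypothesis, P(data | H) works out to: P(data | bag A) = (1/5) = 1/5; P(data | bag B) = (1/5) = 1/5.
Multiplying each by its prior: 1/2 · 1/5 = 1/10, 1/2 · 1/5 = 1/10; with total 1/5.
By Bayes' rule, P(bag B | data) = (1/10) / (1/5) = 1/2.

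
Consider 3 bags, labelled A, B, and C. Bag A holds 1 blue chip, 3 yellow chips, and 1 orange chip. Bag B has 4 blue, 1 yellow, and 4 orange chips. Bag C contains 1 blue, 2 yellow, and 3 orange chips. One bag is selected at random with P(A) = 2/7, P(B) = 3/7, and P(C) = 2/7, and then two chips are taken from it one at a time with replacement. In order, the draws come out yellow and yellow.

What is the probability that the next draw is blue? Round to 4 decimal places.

Compute the likelihood of the observed sequence for each case: P(data | bag A) = (3/5)(3/5) = 0.36; P(data | bag B) = (1/9)(1/9) = 0.012346; P(data | bag C) = (2/6)(2/6) = 0.11111.
Multiplying each by its prior: 2/7 · 0.36 = 0.10286, 3/7 · 0.012346 = 0.005291, 2/7 · 0.11111 = 0.031746; these sum to 0.13989.
The posterior is then P(bag A | data) = 0.73525, P(bag B | data) = 0.037821, P(bag C | data) = 0.22693.
Averaging over the posterior, P(blue next | data) = (1/5)(0.73525) + (4/9)(0.037821) + (1/6)(0.22693) = 0.20168.

0.2017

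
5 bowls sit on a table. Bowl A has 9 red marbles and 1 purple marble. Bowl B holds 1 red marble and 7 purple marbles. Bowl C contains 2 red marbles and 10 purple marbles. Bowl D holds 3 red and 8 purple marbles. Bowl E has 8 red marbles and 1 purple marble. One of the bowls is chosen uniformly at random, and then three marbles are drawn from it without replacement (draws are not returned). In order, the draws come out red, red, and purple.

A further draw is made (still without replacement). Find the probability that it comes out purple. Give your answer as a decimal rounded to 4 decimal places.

Compute the likelihood of the observed sequence for each case: P(data | bowl A) = (9/10)(8/9)(1/8) = 0.1; P(data | bowl B) = (1/8)(0/7) = 0; P(data | bowl C) = (2/12)(1/11)(10/10) = 0.015152; P(data | bowl D) = (3/11)(2/10)(8/9) = 0.048485; P(data | bowl E) = (8/9)(7/8)(1/7) = 0.11111.
Multiplying each by its prior: 1/5 · 0.1 = 0.02, 1/5 · 0 = 0, 1/5 · 0.015152 = 0.0030303, 1/5 · 0.048485 = 0.009697, 1/5 · 0.11111 = 0.022222; summing to 0.054949.
Normalising, the posterior is P(bowl A | data) = 0.36397, P(bowl B | data) = 0, P(bowl C | data) = 0.055147, P(bowl D | data) = 0.17647, P(bowl E | data) = 0.40441.
So P(purple next | data) = Σ P(purple next | H) P(H | data) = (0)(0.36397) + (1)(0.055147) + (7/8)(0.17647) + (0)(0.40441) = 0.20956.

0.2096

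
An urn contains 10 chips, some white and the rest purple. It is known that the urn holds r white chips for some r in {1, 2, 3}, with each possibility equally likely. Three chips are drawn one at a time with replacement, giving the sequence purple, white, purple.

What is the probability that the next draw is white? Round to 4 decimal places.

0.2185

Compute the likelihood of the observed sequence for each case: P(data | r = 1) = (9/10)(1/10)(9/10) = 81/1000; P(data | r = 2) = (8/10)(2/10)(8/10) = 16/125; P(data | r = 3) = (7/10)(3/10)(7/10) = 147/1000.
Multiplying each by its prior: 1/3 · 81/1000 = 27/1000, 1/3 · 16/125 = 16/375, 1/3 · 147/1000 = 49/1000; summing to 89/750.
Normalising, the posterior is P(r = 1 | data) = 0.22753, P(r = 2 | data) = 0.35955, P(r = 3 | data) = 0.41292.
So P(white next | data) = Σ P(white next | H) P(H | data) = (1/10)(0.22753) + (1/5)(0.35955) + (3/10)(0.41292) = 0.21854.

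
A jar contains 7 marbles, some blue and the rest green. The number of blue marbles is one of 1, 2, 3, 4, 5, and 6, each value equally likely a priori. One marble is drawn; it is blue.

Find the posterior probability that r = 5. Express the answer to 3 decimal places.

Under each hypothesis, the probability of this draw is: P(data | r = 1) = (1/7) = 1/7; P(data | r = 2) = (2/7) = 2/7; P(data | r = 3) = (3/7) = 3/7; P(data | r = 4) = (4/7) = 4/7; P(data | r = 5) = (5/7) = 5/7; P(data | r = 6) = (6/7) = 6/7.
The prior-weighted likelihoods are 1/6 · 1/7 = 1/42, 1/6 · 2/7 = 1/21, 1/6 · 3/7 = 1/14, 1/6 · 4/7 = 2/21, 1/6 · 5/7 = 5/42, 1/6 · 6/7 = 1/7; summing to 1/2.
By Bayes' rule, P(r = 5 | data) = (5/42) / (1/2) = 5/21.

0.238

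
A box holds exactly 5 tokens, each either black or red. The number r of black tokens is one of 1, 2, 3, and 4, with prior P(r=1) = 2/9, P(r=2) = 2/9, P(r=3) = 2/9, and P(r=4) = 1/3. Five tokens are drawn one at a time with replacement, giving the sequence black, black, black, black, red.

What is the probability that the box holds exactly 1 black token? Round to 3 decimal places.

0.007

For each hypothesis, P(data | H) works out to: P(data | r = 1) = (1/5)(1/5)(1/5)(1/5)(4/5) = 0.00128; P(data | r = 2) = (2/5)(2/5)(2/5)(2/5)(3/5) = 0.01536; P(data | r = 3) = (3/5)(3/5)(3/5)(3/5)(2/5) = 0.05184; P(data | r = 4) = (4/5)(4/5)(4/5)(4/5)(1/5) = 0.08192.
The prior-weighted likelihoods are 2/9 · 0.00128 = 0.00028444, 2/9 · 0.01536 = 0.0034133, 2/9 · 0.05184 = 0.01152, 1/3 · 0.08192 = 0.027307; these sum to 0.042524.
So P(r = 1 | data) = (0.00028444) / (0.042524) = 0.006689.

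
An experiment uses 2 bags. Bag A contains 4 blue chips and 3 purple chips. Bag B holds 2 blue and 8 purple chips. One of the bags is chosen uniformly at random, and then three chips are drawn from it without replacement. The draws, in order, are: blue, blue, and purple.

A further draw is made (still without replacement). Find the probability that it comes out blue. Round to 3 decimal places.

0.443

The likelihood of the observed sequence under each hypothesis: P(data | bag A) = (4/7)(3/6)(3/5) = 6/35; P(data | bag B) = (2/10)(1/9)(8/8) = 1/45.
Multiplying each by its prior: 1/2 · 6/35 = 3/35, 1/2 · 1/45 = 1/90; these sum to 61/630.
Normalising, the posterior is P(bag A | data) = 54/61, P(bag B | data) = 7/61.
So P(blue next | data) = Σ P(blue next | H) P(H | data) = (1/2)(54/61) + (0)(7/61) = 27/61.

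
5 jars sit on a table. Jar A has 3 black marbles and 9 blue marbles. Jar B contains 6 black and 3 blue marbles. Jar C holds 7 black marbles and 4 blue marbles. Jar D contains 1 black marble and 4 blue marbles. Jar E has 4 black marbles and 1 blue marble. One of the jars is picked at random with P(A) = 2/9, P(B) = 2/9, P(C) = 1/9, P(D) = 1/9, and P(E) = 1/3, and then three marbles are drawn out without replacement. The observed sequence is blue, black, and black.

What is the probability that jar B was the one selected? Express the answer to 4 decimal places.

0.2955

The likelihood of the observed sequence under each hypothesis: P(data | jar A) = (9/12)(3/11)(2/10) = 0.040909; P(data | jar B) = (3/9)(6/8)(5/7) = 0.17857; P(data | jar C) = (4/11)(7/10)(6/9) = 0.1697; P(data | jar D) = (4/5)(1/4)(0/3) = 0; P(data | jar E) = (1/5)(4/4)(3/3) = 0.2.
The prior-weighted likelihoods are 2/9 · 0.040909 = 0.0090909, 2/9 · 0.17857 = 0.039683, 1/9 · 0.1697 = 0.018855, 1/9 · 0 = 0, 1/3 · 0.2 = 0.066667; with total 0.1343.
By Bayes' rule, P(jar B | data) = (0.039683) / (0.1343) = 0.29549.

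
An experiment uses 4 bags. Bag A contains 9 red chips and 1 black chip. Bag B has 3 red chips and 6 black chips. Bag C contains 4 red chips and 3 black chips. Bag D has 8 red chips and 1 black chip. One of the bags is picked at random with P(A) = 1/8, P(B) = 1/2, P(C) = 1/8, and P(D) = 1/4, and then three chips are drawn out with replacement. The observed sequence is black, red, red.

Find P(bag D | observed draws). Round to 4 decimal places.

For each hypothesis, P(data | H) works out to: P(data | bag A) = (1/10)(9/10)(9/10) = 0.081; P(data | bag B) = (6/9)(3/9)(3/9) = 0.074074; P(data | bag C) = (3/7)(4/7)(4/7) = 0.13994; P(data | bag D) = (1/9)(8/9)(8/9) = 0.087791.
Weighting by the prior gives 1/8 · 0.081 = 0.010125, 1/2 · 0.074074 = 0.037037, 1/8 · 0.13994 = 0.017493, 1/4 · 0.087791 = 0.021948; these sum to 0.086603.
By Bayes' rule, P(bag D | data) = (0.021948) / (0.086603) = 0.25343.

0.2534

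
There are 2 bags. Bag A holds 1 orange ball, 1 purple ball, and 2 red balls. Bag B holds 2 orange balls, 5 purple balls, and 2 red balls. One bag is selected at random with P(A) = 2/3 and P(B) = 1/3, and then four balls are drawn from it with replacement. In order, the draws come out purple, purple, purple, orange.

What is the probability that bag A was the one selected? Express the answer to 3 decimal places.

Compute the likelihood of the observed sequence for each case: P(data | bag A) = (1/4)(1/4)(1/4)(1/4) = 0.0039062; P(data | bag B) = (5/9)(5/9)(5/9)(2/9) = 0.038104.
Multiplying each by its prior: 2/3 · 0.0039062 = 0.0026042, 1/3 · 0.038104 = 0.012701; these sum to 0.015305.
By Bayes' rule, P(bag A | data) = (0.0026042) / (0.015305) = 0.17015.

0.170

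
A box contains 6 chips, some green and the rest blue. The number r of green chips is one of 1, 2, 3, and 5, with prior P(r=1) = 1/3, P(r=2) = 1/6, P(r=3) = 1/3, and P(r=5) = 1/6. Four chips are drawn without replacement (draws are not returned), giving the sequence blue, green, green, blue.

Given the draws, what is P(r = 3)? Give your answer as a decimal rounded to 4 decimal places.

0.7500

Compute the likelihood of the observed sequence for each case: P(data | r = 1) = (5/6)(1/5)(0/4) = 0; P(data | r = 2) = (4/6)(2/5)(1/4)(3/3) = 1/15; P(data | r = 3) = (3/6)(3/5)(2/4)(2/3) = 1/10; P(data | r = 5) = (1/6)(5/5)(4/4)(0/3) = 0.
Weighting by the prior gives 1/3 · 0 = 0, 1/6 · 1/15 = 1/90, 1/3 · 1/10 = 1/30, 1/6 · 0 = 0; summing to 2/45.
So P(r = 3 | data) = (1/30) / (2/45) = 3/4.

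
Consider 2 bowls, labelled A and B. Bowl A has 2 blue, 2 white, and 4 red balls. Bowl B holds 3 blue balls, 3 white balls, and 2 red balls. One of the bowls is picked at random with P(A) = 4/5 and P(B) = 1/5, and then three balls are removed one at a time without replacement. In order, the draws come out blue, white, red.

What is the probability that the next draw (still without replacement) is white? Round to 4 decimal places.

Compute the likelihood of the observed sequence for each case: P(data | bowl A) = (2/8)(2/7)(4/6) = 1/21; P(data | bowl B) = (3/8)(3/7)(2/6) = 3/56.
The prior-weighted likelihoods are 4/5 · 1/21 = 4/105, 1/5 · 3/56 = 3/280; these sum to 41/840.
Normalising, the posterior is P(bowl A | data) = 32/41, P(bowl B | data) = 9/41.
The predictive probability is P(white next | data) = (1/5)(32/41) + (2/5)(9/41) = 10/41.

0.2439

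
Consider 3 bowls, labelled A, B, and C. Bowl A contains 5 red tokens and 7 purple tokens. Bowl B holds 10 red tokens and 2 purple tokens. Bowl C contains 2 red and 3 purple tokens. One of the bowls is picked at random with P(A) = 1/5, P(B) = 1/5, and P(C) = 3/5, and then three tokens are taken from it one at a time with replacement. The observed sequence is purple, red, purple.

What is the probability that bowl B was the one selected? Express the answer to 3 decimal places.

Compute the likelihood of the observed sequence for each case: P(data | bowl A) = (7/12)(5/12)(7/12) = 0.14178; P(data | bowl B) = (2/12)(10/12)(2/12) = 0.023148; P(data | bowl C) = (3/5)(2/5)(3/5) = 0.144.
The prior-weighted likelihoods are 1/5 · 0.14178 = 0.028356, 1/5 · 0.023148 = 0.0046296, 3/5 · 0.144 = 0.0864; summing to 0.11939.
By Bayes' rule, P(bowl B | data) = (0.0046296) / (0.11939) = 0.038779.

0.039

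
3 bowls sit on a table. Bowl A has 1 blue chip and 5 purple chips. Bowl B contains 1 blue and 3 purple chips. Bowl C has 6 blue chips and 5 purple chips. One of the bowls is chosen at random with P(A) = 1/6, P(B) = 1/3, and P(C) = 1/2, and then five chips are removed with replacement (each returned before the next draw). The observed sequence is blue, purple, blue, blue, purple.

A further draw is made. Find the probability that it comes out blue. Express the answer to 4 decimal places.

0.4926

For each hypothesis, P(data | H) works out to: P(data | bowl A) = (1/6)(5/6)(1/6)(1/6)(5/6) = 0.003215; P(data | bowl B) = (1/4)(3/4)(1/4)(1/4)(3/4) = 0.0087891; P(data | bowl C) = (6/11)(5/11)(6/11)(6/11)(5/11) = 0.03353.
The prior-weighted likelihoods are 1/6 · 0.003215 = 0.00053584, 1/3 · 0.0087891 = 0.0029297, 1/2 · 0.03353 = 0.016765; these sum to 0.02023.
Normalising, the posterior is P(bowl A | data) = 0.026487, P(bowl B | data) = 0.14482, P(bowl C | data) = 0.8287.
Averaging over the posterior, P(blue next | data) = (1/6)(0.026487) + (1/4)(0.14482) + (6/11)(0.8287) = 0.49264.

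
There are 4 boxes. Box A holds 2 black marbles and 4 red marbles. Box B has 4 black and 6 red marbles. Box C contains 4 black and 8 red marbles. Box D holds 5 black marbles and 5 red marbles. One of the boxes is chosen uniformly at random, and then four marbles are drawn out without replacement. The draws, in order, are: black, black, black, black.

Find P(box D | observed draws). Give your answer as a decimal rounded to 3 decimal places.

Under each hypothesis, the probability of the observed sequence is: P(data | box A) = (2/6)(1/5)(0/4) = 0; P(data | box B) = (4/10)(3/9)(2/8)(1/7) = 0.0047619; P(data | box C) = (4/12)(3/11)(2/10)(1/9) = 0.0020202; P(data | box D) = (5/10)(4/9)(3/8)(2/7) = 0.02381.
The prior-weighted likelihoods are 1/4 · 0 = 0, 1/4 · 0.0047619 = 0.0011905, 1/4 · 0.0020202 = 0.00050505, 1/4 · 0.02381 = 0.0059524; these sum to 0.0076479.
Therefore the posterior P(box D | data) = (0.0059524) / (0.0076479) = 0.7783.

0.778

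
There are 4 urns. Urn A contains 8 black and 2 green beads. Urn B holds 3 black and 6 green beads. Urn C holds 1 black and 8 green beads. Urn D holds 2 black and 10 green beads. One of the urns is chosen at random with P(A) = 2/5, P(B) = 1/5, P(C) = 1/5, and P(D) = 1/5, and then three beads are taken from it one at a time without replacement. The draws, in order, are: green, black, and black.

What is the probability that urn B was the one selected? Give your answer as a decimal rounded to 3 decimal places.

0.180

Compute the likelihood of the observed sequence for each case: P(data | urn A) = (2/10)(8/9)(7/8) = 0.15556; P(data | urn B) = (6/9)(3/8)(2/7) = 0.071429; P(data | urn C) = (8/9)(1/8)(0/7) = 0; P(data | urn D) = (10/12)(2/11)(1/10) = 0.015152.
Weighting by the prior gives 2/5 · 0.15556 = 0.062222, 1/5 · 0.071429 = 0.014286, 1/5 · 0 = 0, 1/5 · 0.015152 = 0.0030303; summing to 0.079538.
So P(urn B | data) = (0.014286) / (0.079538) = 0.17961.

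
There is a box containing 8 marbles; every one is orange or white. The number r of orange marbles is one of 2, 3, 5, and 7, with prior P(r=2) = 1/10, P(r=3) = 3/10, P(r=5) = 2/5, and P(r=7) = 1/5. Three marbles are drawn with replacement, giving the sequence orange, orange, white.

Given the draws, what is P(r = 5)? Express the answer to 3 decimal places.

For each hypothesis, P(data | H) works out to: P(data | r = 2) = (2/8)(2/8)(6/8) = 0.046875; P(data | r = 3) = (3/8)(3/8)(5/8) = 0.087891; P(data | r = 5) = (5/8)(5/8)(3/8) = 0.14648; P(data | r = 7) = (7/8)(7/8)(1/8) = 0.095703.
Multiplying each by its prior: 1/10 · 0.046875 = 0.0046875, 3/10 · 0.087891 = 0.026367, 2/5 · 0.14648 = 0.058594, 1/5 · 0.095703 = 0.019141; these sum to 0.10879.
So P(r = 5 | data) = (0.058594) / (0.10879) = 0.5386.

0.539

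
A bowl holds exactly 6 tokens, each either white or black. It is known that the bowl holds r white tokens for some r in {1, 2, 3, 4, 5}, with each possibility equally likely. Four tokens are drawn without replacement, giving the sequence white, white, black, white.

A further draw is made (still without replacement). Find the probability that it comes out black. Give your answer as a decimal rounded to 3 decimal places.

The likelihood of the observed sequence under each hypothesis: P(data | r = 1) = (1/6)(0/5) = 0; P(data | r = 2) = (2/6)(1/5)(4/4)(0/3) = 0; P(data | r = 3) = (3/6)(2/5)(3/4)(1/3) = 1/20; P(data | r = 4) = (4/6)(3/5)(2/4)(2/3) = 2/15; P(data | r = 5) = (5/6)(4/5)(1/4)(3/3) = 1/6.
The prior-weighted likelihoods are 1/5 · 0 = 0, 1/5 · 0 = 0, 1/5 · 1/20 = 1/100, 1/5 · 2/15 = 2/75, 1/5 · 1/6 = 1/30; summing to 7/100.
Dividing through by the total gives posterior P(r = 1 | data) = 0, P(r = 2 | data) = 0, P(r = 3 | data) = 1/7, P(r = 4 | data) = 8/21, P(r = 5 | data) = 10/21.
So P(black next | data) = Σ P(black next | H) P(H | data) = (1)(1/7) + (1/2)(8/21) + (0)(10/21) = 1/3.

0.333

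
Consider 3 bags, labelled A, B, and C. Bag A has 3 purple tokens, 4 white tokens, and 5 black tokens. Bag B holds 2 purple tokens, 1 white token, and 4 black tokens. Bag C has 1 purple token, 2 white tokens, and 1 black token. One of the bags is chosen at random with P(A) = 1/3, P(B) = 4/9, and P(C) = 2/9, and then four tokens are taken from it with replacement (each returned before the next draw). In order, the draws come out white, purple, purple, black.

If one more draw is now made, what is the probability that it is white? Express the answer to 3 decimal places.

Under each hypothesis, the probability of the observed sequence is: P(data | bag A) = (4/12)(3/12)(3/12)(5/12) = 0.0086806; P(data | bag B) = (1/7)(2/7)(2/7)(4/7) = 0.0066639; P(data | bag C) = (2/4)(1/4)(1/4)(1/4) = 0.0078125.
Weighting by the prior gives 1/3 · 0.0086806 = 0.0028935, 4/9 · 0.0066639 = 0.0029617, 2/9 · 0.0078125 = 0.0017361; summing to 0.0075914.
Normalising, the posterior is P(bag A | data) = 0.38116, P(bag B | data) = 0.39014, P(bag C | data) = 0.2287.
The predictive probability is P(white next | data) = (1/3)(0.38116) + (1/7)(0.39014) + (1/2)(0.2287) = 0.29714.

0.297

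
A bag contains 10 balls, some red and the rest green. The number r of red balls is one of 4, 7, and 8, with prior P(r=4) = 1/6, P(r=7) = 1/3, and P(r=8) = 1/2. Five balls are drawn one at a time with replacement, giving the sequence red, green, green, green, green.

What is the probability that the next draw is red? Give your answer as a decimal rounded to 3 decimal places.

0.474

The likelihood of the observed sequence under each hypothesis: P(data | r = 4) = (4/10)(6/10)(6/10)(6/10)(6/10) = 0.05184; P(data | r = 7) = (7/10)(3/10)(3/10)(3/10)(3/10) = 0.00567; P(data | r = 8) = (8/10)(2/10)(2/10)(2/10)(2/10) = 0.00128.
The prior-weighted likelihoods are 1/6 · 0.05184 = 0.00864, 1/3 · 0.00567 = 0.00189, 1/2 · 0.00128 = 0.00064; these sum to 0.01117.
Normalising, the posterior is P(r = 4 | data) = 0.7735, P(r = 7 | data) = 0.1692, P(r = 8 | data) = 0.057296.
The predictive probability is P(red next | data) = (2/5)(0.7735) + (7/10)(0.1692) + (4/5)(0.057296) = 0.47368.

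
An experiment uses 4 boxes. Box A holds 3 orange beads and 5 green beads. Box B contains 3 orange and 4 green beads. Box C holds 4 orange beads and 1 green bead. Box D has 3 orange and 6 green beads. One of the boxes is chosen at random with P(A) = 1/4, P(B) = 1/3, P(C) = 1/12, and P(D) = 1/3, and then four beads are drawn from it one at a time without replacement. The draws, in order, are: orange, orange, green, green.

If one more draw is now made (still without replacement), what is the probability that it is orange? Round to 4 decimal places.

Under each hypothesis, the probability of the observed sequence is: P(data | box A) = (3/8)(2/7)(5/6)(4/5) = 0.071429; P(data | box B) = (3/7)(2/6)(4/5)(3/4) = 0.085714; P(data | box C) = (4/5)(3/4)(1/3)(0/2) = 0; P(data | box D) = (3/9)(2/8)(6/7)(5/6) = 0.059524.
Weighting by the prior gives 1/4 · 0.071429 = 0.017857, 1/3 · 0.085714 = 0.028571, 1/12 · 0 = 0, 1/3 · 0.059524 = 0.019841; these sum to 0.06627.
Normalising, the posterior is P(box A | data) = 0.26946, P(box B | data) = 0.43114, P(box C | data) = 0, P(box D | data) = 0.2994.
The predictive probability is P(orange next | data) = (1/4)(0.26946) + (1/3)(0.43114) + (1/5)(0.2994) = 0.27096.

0.2710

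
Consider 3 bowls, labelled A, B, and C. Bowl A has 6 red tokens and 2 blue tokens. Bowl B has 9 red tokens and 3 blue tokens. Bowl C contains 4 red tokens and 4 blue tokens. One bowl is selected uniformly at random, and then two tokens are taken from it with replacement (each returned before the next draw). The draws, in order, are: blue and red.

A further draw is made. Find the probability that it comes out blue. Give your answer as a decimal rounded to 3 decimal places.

For each hypothesis, P(data | H) works out to: P(data | bowl A) = (2/8)(6/8) = 3/16; P(data | bowl B) = (3/12)(9/12) = 3/16; P(data | bowl C) = (4/8)(4/8) = 1/4.
The prior-weighted likelihoods are 1/3 · 3/16 = 1/16, 1/3 · 3/16 = 1/16, 1/3 · 1/4 = 1/12; with total 5/24.
The posterior is then P(bowl A | data) = 3/10, P(bowl B | data) = 3/10, P(bowl C | data) = 2/5.
Averaging over the posterior, P(blue next | data) = (1/4)(3/10) + (1/4)(3/10) + (1/2)(2/5) = 7/20.

0.350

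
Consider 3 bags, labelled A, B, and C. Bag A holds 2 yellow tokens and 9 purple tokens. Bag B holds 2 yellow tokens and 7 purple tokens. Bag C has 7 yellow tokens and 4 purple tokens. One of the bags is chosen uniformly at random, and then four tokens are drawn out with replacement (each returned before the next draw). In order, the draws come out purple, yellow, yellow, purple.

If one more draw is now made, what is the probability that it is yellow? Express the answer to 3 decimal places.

Under each hypothesis, the probability of the observed sequence is: P(data | bag A) = (9/11)(2/11)(2/11)(9/11) = 0.02213; P(data | bag B) = (7/9)(2/9)(2/9)(7/9) = 0.029873; P(data | bag C) = (4/11)(7/11)(7/11)(4/11) = 0.053548.
Multiplying each by its prior: 1/3 · 0.02213 = 0.0073765, 1/3 · 0.029873 = 0.0099578, 1/3 · 0.053548 = 0.017849; these sum to 0.035184.
Normalising, the posterior is P(bag A | data) = 0.20966, P(bag B | data) = 0.28302, P(bag C | data) = 0.50732.
Averaging over the posterior, P(yellow next | data) = (2/11)(0.20966) + (2/9)(0.28302) + (7/11)(0.50732) = 0.42385.

0.424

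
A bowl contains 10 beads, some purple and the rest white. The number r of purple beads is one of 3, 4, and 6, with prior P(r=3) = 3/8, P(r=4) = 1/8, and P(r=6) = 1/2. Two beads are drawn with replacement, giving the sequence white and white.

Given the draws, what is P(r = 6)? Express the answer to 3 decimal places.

0.259

Under each hypothesis, the probability of the observed sequence is: P(data | r = 3) = (7/10)(7/10) = 49/100; P(data | r = 4) = (6/10)(6/10) = 9/25; P(data | r = 6) = (4/10)(4/10) = 4/25.
Multiplying each by its prior: 3/8 · 49/100 = 147/800, 1/8 · 9/25 = 9/200, 1/2 · 4/25 = 2/25; with total 247/800.
So P(r = 6 | data) = (2/25) / (247/800) = 64/247.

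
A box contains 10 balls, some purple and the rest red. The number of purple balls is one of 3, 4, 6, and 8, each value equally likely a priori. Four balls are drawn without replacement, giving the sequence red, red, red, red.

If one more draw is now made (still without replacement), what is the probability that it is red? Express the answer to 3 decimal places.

Compute the likelihood of the observed sequence for each case: P(data | r = 3) = (7/10)(6/9)(5/8)(4/7) = 1/6; P(data | r = 4) = (6/10)(5/9)(4/8)(3/7) = 1/14; P(data | r = 6) = (4/10)(3/9)(2/8)(1/7) = 1/210; P(data | r = 8) = (2/10)(1/9)(0/8) = 0.
Weighting by the prior gives 1/4 · 1/6 = 1/24, 1/4 · 1/14 = 1/56, 1/4 · 1/210 = 1/840, 1/4 · 0 = 0; with total 17/280.
Normalising, the posterior is P(r = 3 | data) = 35/51, P(r = 4 | data) = 5/17, P(r = 6 | data) = 1/51, P(r = 8 | data) = 0.
Averaging over the posterior, P(red next | data) = (1/2)(35/51) + (1/3)(5/17) + (0)(1/51) = 15/34.

0.441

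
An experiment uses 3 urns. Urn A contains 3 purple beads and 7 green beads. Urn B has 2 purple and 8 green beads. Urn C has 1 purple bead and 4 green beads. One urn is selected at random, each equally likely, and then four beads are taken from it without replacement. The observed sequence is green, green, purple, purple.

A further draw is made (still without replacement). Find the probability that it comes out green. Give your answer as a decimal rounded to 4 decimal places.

Compute the likelihood of the observed sequence for each case: P(data | urn A) = (7/10)(6/9)(3/8)(2/7) = 1/20; P(data | urn B) = (8/10)(7/9)(2/8)(1/7) = 1/45; P(data | urn C) = (4/5)(3/4)(1/3)(0/2) = 0.
The prior-weighted likelihoods are 1/3 · 1/20 = 1/60, 1/3 · 1/45 = 1/135, 1/3 · 0 = 0; with total 13/540.
Normalising, the posterior is P(urn A | data) = 9/13, P(urn B | data) = 4/13, P(urn C | data) = 0.
So P(green next | data) = Σ P(green next | H) P(H | data) = (5/6)(9/13) + (1)(4/13) = 23/26.

0.8846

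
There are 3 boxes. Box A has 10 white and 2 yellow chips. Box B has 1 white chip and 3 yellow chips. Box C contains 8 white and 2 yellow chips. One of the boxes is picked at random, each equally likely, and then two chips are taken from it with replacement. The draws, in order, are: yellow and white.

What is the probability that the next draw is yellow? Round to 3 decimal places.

0.403

Under each hypothesis, the probability of the observed sequence is: P(data | box A) = (2/12)(10/12) = 0.13889; P(data | box B) = (3/4)(1/4) = 0.1875; P(data | box C) = (2/10)(8/10) = 0.16.
Weighting by the prior gives 1/3 · 0.13889 = 0.046296, 1/3 · 0.1875 = 0.0625, 1/3 · 0.16 = 0.053333; these sum to 0.16213.
Dividing through by the total gives posterior P(box A | data) = 0.28555, P(box B | data) = 0.38549, P(box C | data) = 0.32895.
Averaging over the posterior, P(yellow next | data) = (1/6)(0.28555) + (3/4)(0.38549) + (1/5)(0.32895) = 0.4025.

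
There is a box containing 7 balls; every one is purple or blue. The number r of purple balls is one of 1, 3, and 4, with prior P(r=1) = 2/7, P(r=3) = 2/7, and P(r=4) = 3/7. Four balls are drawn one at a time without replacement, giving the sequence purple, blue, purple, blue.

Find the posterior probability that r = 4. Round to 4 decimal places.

For each hypothesis, P(data | H) works out to: P(data | r = 1) = (1/7)(6/6)(0/5) = 0; P(data | r = 3) = (3/7)(4/6)(2/5)(3/4) = 3/35; P(data | r = 4) = (4/7)(3/6)(3/5)(2/4) = 3/35.
Weighting by the prior gives 2/7 · 0 = 0, 2/7 · 3/35 = 6/245, 3/7 · 3/35 = 9/245; summing to 3/49.
Therefore the posterior P(r = 4 | data) = (9/245) / (3/49) = 3/5.

0.6000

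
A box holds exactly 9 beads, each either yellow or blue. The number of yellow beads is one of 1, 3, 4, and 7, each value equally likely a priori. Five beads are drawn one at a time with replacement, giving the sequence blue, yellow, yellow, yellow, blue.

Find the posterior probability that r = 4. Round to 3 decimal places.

0.399

The likelihood of the observed sequence under each hypothesis: P(data | r = 1) = (8/9)(1/9)(1/9)(1/9)(8/9) = 0.0010838; P(data | r = 3) = (6/9)(3/9)(3/9)(3/9)(6/9) = 0.016461; P(data | r = 4) = (5/9)(4/9)(4/9)(4/9)(5/9) = 0.027096; P(data | r = 7) = (2/9)(7/9)(7/9)(7/9)(2/9) = 0.023235.
The prior-weighted likelihoods are 1/4 · 0.0010838 = 0.00027096, 1/4 · 0.016461 = 0.0041152, 1/4 · 0.027096 = 0.006774, 1/4 · 0.023235 = 0.0058087; these sum to 0.016969.
Hence P(r = 4 | data) = (0.006774) / (0.016969) = 0.3992.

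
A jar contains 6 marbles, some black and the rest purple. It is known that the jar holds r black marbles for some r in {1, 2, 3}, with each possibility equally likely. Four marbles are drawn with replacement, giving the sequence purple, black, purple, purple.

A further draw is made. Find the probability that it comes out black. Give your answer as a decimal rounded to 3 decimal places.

The likelihood of the observed sequence under each hypothesis: P(data | r = 1) = (5/6)(1/6)(5/6)(5/6) = 0.096451; P(data | r = 2) = (4/6)(2/6)(4/6)(4/6) = 0.098765; P(data | r = 3) = (3/6)(3/6)(3/6)(3/6) = 0.0625.
Weighting by the prior gives 1/3 · 0.096451 = 0.03215, 1/3 · 0.098765 = 0.032922, 1/3 · 0.0625 = 0.020833; summing to 0.085905.
Dividing through by the total gives posterior P(r = 1 | data) = 0.37425, P(r = 2 | data) = 0.38323, P(r = 3 | data) = 0.24251.
The predictive probability is P(black next | data) = (1/6)(0.37425) + (1/3)(0.38323) + (1/2)(0.24251) = 0.31138.

0.311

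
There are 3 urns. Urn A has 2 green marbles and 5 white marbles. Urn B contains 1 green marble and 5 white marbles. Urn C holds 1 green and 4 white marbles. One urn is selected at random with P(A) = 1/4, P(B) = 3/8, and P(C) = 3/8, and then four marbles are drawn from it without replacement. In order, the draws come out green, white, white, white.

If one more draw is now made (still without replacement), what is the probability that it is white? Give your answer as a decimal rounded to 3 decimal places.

The likelihood of the observed sequence under each hypothesis: P(data | urn A) = (2/7)(5/6)(4/5)(3/4) = 1/7; P(data | urn B) = (1/6)(5/5)(4/4)(3/3) = 1/6; P(data | urn C) = (1/5)(4/4)(3/3)(2/2) = 1/5.
Weighting by the prior gives 1/4 · 1/7 = 1/28, 3/8 · 1/6 = 1/16, 3/8 · 1/5 = 3/40; these sum to 97/560.
Dividing through by the total gives posterior P(urn A | data) = 20/97, P(urn B | data) = 35/97, P(urn C | data) = 42/97.
So P(white next | data) = Σ P(white next | H) P(H | data) = (2/3)(20/97) + (1)(35/97) + (1)(42/97) = 271/291.

0.931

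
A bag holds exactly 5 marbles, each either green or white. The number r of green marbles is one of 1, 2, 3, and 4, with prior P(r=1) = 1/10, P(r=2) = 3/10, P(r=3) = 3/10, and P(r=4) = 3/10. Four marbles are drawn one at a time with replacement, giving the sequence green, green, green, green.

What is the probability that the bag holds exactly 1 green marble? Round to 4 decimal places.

0.0009

Under each hypothesis, the probability of the observed sequence is: P(data | r = 1) = (1/5)(1/5)(1/5)(1/5) = 0.0016; P(data | r = 2) = (2/5)(2/5)(2/5)(2/5) = 0.0256; P(data | r = 3) = (3/5)(3/5)(3/5)(3/5) = 0.1296; P(data | r = 4) = (4/5)(4/5)(4/5)(4/5) = 0.4096.
Weighting by the prior gives 1/10 · 0.0016 = 0.00016, 3/10 · 0.0256 = 0.00768, 3/10 · 0.1296 = 0.03888, 3/10 · 0.4096 = 0.12288; summing to 0.1696.
Hence P(r = 1 | data) = (0.00016) / (0.1696) = 0.0009434.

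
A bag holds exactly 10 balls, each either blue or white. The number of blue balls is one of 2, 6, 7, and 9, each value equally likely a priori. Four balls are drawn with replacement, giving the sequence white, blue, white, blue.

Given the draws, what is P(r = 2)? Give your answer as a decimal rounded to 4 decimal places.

Compute the likelihood of the observed sequence for each case: P(data | r = 2) = (8/10)(2/10)(8/10)(2/10) = 0.0256; P(data | r = 6) = (4/10)(6/10)(4/10)(6/10) = 0.0576; P(data | r = 7) = (3/10)(7/10)(3/10)(7/10) = 0.0441; P(data | r = 9) = (1/10)(9/10)(1/10)(9/10) = 0.0081.
Multiplying each by its prior: 1/4 · 0.0256 = 0.0064, 1/4 · 0.0576 = 0.0144, 1/4 · 0.0441 = 0.011025, 1/4 · 0.0081 = 0.002025; these sum to 0.03385.
So P(r = 2 | data) = (0.0064) / (0.03385) = 0.18907.

0.1891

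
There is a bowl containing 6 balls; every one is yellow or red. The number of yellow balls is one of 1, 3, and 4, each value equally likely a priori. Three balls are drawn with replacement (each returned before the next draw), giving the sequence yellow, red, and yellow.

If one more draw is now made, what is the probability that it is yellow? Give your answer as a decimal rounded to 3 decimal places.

Under each hypothesis, the probability of the observed sequence is: P(data | r = 1) = (1/6)(5/6)(1/6) = 5/216; P(data | r = 3) = (3/6)(3/6)(3/6) = 1/8; P(data | r = 4) = (4/6)(2/6)(4/6) = 4/27.
Multiplying each by its prior: 1/3 · 5/216 = 5/648, 1/3 · 1/8 = 1/24, 1/3 · 4/27 = 4/81; with total 8/81.
Normalising, the posterior is P(r = 1 | data) = 5/64, P(r = 3 | data) = 27/64, P(r = 4 | data) = 1/2.
So P(yellow next | data) = Σ P(yellow next | H) P(H | data) = (1/6)(5/64) + (1/2)(27/64) + (2/3)(1/2) = 107/192.

0.557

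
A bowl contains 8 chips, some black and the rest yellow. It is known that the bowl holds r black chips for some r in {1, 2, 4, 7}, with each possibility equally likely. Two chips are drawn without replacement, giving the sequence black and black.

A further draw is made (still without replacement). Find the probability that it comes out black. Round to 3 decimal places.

0.696

Compute the likelihood of the observed sequence for each case: P(data | r = 1) = (1/8)(0/7) = 0; P(data | r = 2) = (2/8)(1/7) = 1/28; P(data | r = 4) = (4/8)(3/7) = 3/14; P(data | r = 7) = (7/8)(6/7) = 3/4.
The prior-weighted likelihoods are 1/4 · 0 = 0, 1/4 · 1/28 = 1/112, 1/4 · 3/14 = 3/56, 1/4 · 3/4 = 3/16; with total 1/4.
Dividing through by the total gives posterior P(r = 1 | data) = 0, P(r = 2 | data) = 1/28, P(r = 4 | data) = 3/14, P(r = 7 | data) = 3/4.
The predictive probability is P(black next | data) = (0)(1/28) + (1/3)(3/14) + (5/6)(3/4) = 39/56.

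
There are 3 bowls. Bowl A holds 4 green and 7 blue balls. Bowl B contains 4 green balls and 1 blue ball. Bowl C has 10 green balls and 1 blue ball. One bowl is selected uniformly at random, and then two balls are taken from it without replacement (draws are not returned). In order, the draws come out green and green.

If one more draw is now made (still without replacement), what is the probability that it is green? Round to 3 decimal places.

0.754

Under each hypothesis, the probability of the observed sequence is: P(data | bowl A) = (4/11)(3/10) = 6/55; P(data | bowl B) = (4/5)(3/4) = 3/5; P(data | bowl C) = (10/11)(9/10) = 9/11.
Weighting by the prior gives 1/3 · 6/55 = 2/55, 1/3 · 3/5 = 1/5, 1/3 · 9/11 = 3/11; these sum to 28/55.
Dividing through by the total gives posterior P(bowl A | data) = 1/14, P(bowl B | data) = 11/28, P(bowl C | data) = 15/28.
So P(green next | data) = Σ P(green next | H) P(H | data) = (2/9)(1/14) + (2/3)(11/28) + (8/9)(15/28) = 95/126.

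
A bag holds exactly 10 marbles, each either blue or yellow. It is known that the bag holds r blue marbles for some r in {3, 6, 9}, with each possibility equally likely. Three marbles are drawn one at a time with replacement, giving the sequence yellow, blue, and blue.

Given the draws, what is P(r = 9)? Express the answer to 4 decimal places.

0.2813

Under each hypothesis, the probability of the observed sequence is: P(data | r = 3) = (7/10)(3/10)(3/10) = 63/1000; P(data | r = 6) = (4/10)(6/10)(6/10) = 18/125; P(data | r = 9) = (1/10)(9/10)(9/10) = 81/1000.
The prior-weighted likelihoods are 1/3 · 63/1000 = 21/1000, 1/3 · 18/125 = 6/125, 1/3 · 81/1000 = 27/1000; with total 12/125.
Hence P(r = 9 | data) = (27/1000) / (12/125) = 9/32.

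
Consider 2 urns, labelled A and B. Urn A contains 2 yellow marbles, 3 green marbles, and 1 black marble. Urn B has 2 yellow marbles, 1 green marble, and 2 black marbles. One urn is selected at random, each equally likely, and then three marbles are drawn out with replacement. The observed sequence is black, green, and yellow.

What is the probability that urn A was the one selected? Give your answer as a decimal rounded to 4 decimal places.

The likelihood of the observed sequence under each hypothesis: P(data | urn A) = (1/6)(3/6)(2/6) = 0.027778; P(data | urn B) = (2/5)(1/5)(2/5) = 0.032.
Weighting by the prior gives 1/2 · 0.027778 = 0.013889, 1/2 · 0.032 = 0.016; with total 0.029889.
By Bayes' rule, P(urn A | data) = (0.013889) / (0.029889) = 0.46468.

0.4647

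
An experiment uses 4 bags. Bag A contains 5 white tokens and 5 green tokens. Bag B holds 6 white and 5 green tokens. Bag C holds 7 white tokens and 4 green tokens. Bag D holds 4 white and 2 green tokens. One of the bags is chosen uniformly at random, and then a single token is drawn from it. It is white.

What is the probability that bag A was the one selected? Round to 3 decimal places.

0.213

The likelihood of this draw under each hypothesis: P(data | bag A) = (5/10) = 1/2; P(data | bag B) = (6/11) = 6/11; P(data | bag C) = (7/11) = 7/11; P(data | bag D) = (4/6) = 2/3.
Multiplying each by its prior: 1/4 · 1/2 = 1/8, 1/4 · 6/11 = 3/22, 1/4 · 7/11 = 7/44, 1/4 · 2/3 = 1/6; with total 155/264.
By Bayes' rule, P(bag A | data) = (1/8) / (155/264) = 33/155.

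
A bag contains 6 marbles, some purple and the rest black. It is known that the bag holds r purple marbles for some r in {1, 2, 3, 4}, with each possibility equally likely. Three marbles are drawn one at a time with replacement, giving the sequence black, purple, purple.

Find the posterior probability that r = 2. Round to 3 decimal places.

For each hypothesis, P(data | H) works out to: P(data | r = 1) = (5/6)(1/6)(1/6) = 5/216; P(data | r = 2) = (4/6)(2/6)(2/6) = 2/27; P(data | r = 3) = (3/6)(3/6)(3/6) = 1/8; P(data | r = 4) = (2/6)(4/6)(4/6) = 4/27.
Weighting by the prior gives 1/4 · 5/216 = 5/864, 1/4 · 2/27 = 1/54, 1/4 · 1/8 = 1/32, 1/4 · 4/27 = 1/27; summing to 5/54.
Hence P(r = 2 | data) = (1/54) / (5/54) = 1/5.

0.200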